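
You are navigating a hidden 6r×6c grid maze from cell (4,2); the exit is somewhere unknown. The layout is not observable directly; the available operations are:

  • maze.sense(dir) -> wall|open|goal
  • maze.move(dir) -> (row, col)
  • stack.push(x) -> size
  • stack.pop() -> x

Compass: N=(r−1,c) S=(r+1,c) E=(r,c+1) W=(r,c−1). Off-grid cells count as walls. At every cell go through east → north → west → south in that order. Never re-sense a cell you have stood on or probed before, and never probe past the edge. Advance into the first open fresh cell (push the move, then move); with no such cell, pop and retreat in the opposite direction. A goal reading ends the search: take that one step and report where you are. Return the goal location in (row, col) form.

-> sense(east)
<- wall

-> sense(north)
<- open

-> push(north)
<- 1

-> move(north)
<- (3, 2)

-> sense(east)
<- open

-> push(east)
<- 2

-> move(east)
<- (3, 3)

-> sense(east)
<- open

-> push(east)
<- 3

-> move(east)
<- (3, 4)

-> sense(east)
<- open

-> push(east)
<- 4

-> move(east)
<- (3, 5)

-> sense(north)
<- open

-> push(north)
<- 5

-> move(north)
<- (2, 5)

-> sense(north)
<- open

-> push(north)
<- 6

-> move(north)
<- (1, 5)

-> sense(north)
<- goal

-> move(north)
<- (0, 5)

Answer: (0, 5)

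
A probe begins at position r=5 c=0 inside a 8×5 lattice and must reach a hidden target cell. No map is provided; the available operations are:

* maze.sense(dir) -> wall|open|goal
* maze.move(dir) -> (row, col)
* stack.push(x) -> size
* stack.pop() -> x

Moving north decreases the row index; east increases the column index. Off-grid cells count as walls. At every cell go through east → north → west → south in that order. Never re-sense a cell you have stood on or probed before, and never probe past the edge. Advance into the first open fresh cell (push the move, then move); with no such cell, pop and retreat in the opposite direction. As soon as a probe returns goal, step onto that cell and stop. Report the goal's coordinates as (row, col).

-- maze.sense(east) == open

-- stack.push(east) == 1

-- maze.move(east) == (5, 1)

-- maze.sense(east) == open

-- stack.push(east) == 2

-- maze.move(east) == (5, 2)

-- maze.sense(east) == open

-- stack.push(east) == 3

-- maze.move(east) == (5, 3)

-- maze.sense(east) == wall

-- maze.sense(north) == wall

-- maze.sense(south) == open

-- stack.push(south) == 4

-- maze.move(south) == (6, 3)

-- maze.sense(east) == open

-- stack.push(east) == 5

-- maze.move(east) == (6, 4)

-- maze.sense(south) == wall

-- stack.pop() == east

-- maze.move(west) == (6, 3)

-- maze.sense(west) == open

-- stack.push(west) == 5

-- maze.move(west) == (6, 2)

-- maze.sense(west) == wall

-- maze.sense(south) == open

-- stack.push(south) == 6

-- maze.move(south) == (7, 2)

-- maze.sense(east) == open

-- stack.push(east) == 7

-- maze.move(east) == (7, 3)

-- stack.pop() == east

-- maze.move(west) == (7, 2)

-- maze.sense(west) == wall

-- stack.pop() == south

-- maze.move(north) == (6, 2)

-- stack.pop() == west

-- maze.move(east) == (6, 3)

-- stack.pop() == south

-- maze.move(north) == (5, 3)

-- stack.pop() == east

-- maze.move(west) == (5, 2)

-- maze.sense(north) == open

-- stack.push(north) == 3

-- maze.move(north) == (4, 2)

-- maze.sense(north) == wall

-- maze.sense(west) == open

-- stack.push(west) == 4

-- maze.move(west) == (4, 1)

-- maze.sense(north) == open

-- stack.push(north) == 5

-- maze.move(north) == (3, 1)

-- maze.sense(north) == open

-- stack.push(north) == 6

-- maze.move(north) == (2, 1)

-- maze.sense(east) == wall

-- maze.sense(north) == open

-- stack.push(north) == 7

-- maze.move(north) == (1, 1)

-- maze.sense(east) == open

-- stack.push(east) == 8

-- maze.move(east) == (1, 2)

-- maze.sense(east) == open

-- stack.push(east) == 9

-- maze.move(east) == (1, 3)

-- maze.sense(east) == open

-- stack.push(east) == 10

-- maze.move(east) == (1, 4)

-- maze.sense(north) == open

-- stack.push(north) == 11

-- maze.move(north) == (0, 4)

-- maze.sense(west) == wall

-- stack.pop() == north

-- maze.move(south) == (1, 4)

-- maze.sense(south) == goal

-- maze.move(south) == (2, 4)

Answer: (2, 4)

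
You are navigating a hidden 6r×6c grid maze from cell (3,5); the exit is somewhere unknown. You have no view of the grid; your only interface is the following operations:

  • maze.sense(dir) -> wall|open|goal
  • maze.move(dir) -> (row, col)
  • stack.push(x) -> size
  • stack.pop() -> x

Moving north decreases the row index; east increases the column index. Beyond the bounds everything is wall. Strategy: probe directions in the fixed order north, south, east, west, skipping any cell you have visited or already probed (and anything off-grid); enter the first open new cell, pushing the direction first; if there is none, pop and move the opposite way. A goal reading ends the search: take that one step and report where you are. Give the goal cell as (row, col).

-> maze.sense(dir: north)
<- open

-> stack.push(x: north)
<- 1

-> maze.move(dir: north)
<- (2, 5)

-> maze.sense(dir: north)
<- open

-> stack.push(x: north)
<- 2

-> maze.move(dir: north)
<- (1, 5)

-> maze.sense(dir: north)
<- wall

-> maze.sense(dir: west)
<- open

-> stack.push(x: west)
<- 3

-> maze.move(dir: west)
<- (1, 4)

-> maze.sense(dir: north)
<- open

-> stack.push(x: north)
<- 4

-> maze.move(dir: north)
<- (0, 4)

-> maze.sense(dir: west)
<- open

-> stack.push(x: west)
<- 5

-> maze.move(dir: west)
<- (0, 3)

-> maze.sense(dir: south)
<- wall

-> maze.sense(dir: west)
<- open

-> stack.push(x: west)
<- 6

-> maze.move(dir: west)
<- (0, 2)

-> maze.sense(dir: south)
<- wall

-> maze.sense(dir: west)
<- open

-> stack.push(x: west)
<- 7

-> maze.move(dir: west)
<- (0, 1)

-> maze.sense(dir: south)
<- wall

-> maze.sense(dir: west)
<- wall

-> stack.pop()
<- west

-> maze.move(dir: east)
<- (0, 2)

-> stack.pop()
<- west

-> maze.move(dir: east)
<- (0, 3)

-> stack.pop()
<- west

-> maze.move(dir: east)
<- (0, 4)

-> stack.pop()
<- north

-> maze.move(dir: south)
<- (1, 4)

-> maze.sense(dir: south)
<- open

-> stack.push(x: south)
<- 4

-> maze.move(dir: south)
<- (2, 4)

-> maze.sense(dir: south)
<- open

-> stack.push(x: south)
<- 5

-> maze.move(dir: south)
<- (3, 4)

-> maze.sense(dir: south)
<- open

-> stack.push(x: south)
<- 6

-> maze.move(dir: south)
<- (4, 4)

-> maze.sense(dir: south)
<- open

-> stack.push(x: south)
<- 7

-> maze.move(dir: south)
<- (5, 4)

-> maze.sense(dir: east)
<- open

-> stack.push(x: east)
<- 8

-> maze.move(dir: east)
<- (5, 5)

-> maze.sense(dir: north)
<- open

-> stack.push(x: north)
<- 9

-> maze.move(dir: north)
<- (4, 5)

-> stack.pop()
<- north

-> maze.move(dir: south)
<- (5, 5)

-> stack.pop()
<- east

-> maze.move(dir: west)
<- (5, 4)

-> maze.sense(dir: west)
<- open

-> stack.push(x: west)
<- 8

-> maze.move(dir: west)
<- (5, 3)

-> maze.sense(dir: north)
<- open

-> stack.push(x: north)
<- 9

-> maze.move(dir: north)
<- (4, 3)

-> maze.sense(dir: north)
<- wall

-> maze.sense(dir: west)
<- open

-> stack.push(x: west)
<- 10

-> maze.move(dir: west)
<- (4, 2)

-> maze.sense(dir: north)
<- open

-> stack.push(x: north)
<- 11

-> maze.move(dir: north)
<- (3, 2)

-> maze.sense(dir: north)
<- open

-> stack.push(x: north)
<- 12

-> maze.move(dir: north)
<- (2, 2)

-> maze.sense(dir: east)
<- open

-> stack.push(x: east)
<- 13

-> maze.move(dir: east)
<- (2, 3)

-> stack.pop()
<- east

-> maze.move(dir: west)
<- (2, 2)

-> maze.sense(dir: west)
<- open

-> stack.push(x: west)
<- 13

-> maze.move(dir: west)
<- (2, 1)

-> maze.sense(dir: south)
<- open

-> stack.push(x: south)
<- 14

-> maze.move(dir: south)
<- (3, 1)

-> maze.sense(dir: south)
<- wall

-> maze.sense(dir: west)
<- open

-> stack.push(x: west)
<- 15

-> maze.move(dir: west)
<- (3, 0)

-> maze.sense(dir: north)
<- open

-> stack.push(x: north)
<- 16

-> maze.move(dir: north)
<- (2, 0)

-> maze.sense(dir: north)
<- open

-> stack.push(x: north)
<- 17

-> maze.move(dir: north)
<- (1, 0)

-> stack.pop()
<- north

-> maze.move(dir: south)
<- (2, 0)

-> stack.pop()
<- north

-> maze.move(dir: south)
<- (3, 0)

-> maze.sense(dir: south)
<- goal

-> maze.move(dir: south)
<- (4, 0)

Answer: (4, 0)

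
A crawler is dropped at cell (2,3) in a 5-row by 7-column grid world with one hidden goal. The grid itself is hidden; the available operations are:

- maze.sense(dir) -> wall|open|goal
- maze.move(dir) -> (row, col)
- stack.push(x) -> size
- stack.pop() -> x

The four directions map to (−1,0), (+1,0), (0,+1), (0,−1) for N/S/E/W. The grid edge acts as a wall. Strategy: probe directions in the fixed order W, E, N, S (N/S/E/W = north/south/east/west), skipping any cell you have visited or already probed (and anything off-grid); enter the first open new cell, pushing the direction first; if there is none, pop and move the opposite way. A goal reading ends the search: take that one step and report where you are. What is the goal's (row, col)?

$ sense dir: west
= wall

$ sense dir: east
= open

$ push x: east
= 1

$ move dir: east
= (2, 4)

$ sense dir: east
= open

$ push x: east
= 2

$ move dir: east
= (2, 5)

$ sense dir: east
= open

$ push x: east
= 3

$ move dir: east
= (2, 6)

$ sense dir: north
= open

$ push x: north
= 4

$ move dir: north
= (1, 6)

$ sense dir: west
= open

$ push x: west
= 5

$ move dir: west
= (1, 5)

$ sense dir: west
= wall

$ sense dir: north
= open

$ push x: north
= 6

$ move dir: north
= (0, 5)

$ sense dir: west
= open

$ push x: west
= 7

$ move dir: west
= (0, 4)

$ sense dir: west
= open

$ push x: west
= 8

$ move dir: west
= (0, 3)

$ sense dir: west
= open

$ push x: west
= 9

$ move dir: west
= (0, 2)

$ sense dir: west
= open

$ push x: west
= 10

$ move dir: west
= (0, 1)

$ sense dir: west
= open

$ push x: west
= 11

$ move dir: west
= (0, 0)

$ sense dir: south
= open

$ push x: south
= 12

$ move dir: south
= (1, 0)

$ sense dir: east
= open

$ push x: east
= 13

$ move dir: east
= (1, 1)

$ sense dir: east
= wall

$ sense dir: south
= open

$ push x: south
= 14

$ move dir: south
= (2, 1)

$ sense dir: west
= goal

$ move dir: west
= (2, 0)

Answer: (2, 0)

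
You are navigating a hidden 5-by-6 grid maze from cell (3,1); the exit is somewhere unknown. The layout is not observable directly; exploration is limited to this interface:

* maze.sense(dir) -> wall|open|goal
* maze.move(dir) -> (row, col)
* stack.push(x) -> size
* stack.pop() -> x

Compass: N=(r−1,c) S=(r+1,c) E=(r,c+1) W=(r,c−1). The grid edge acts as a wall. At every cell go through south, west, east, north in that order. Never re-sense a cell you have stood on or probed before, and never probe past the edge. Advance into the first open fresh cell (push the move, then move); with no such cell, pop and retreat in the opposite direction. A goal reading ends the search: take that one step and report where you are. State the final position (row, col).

-> sense(dir: south)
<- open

-> push(x: south)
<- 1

-> move(dir: south)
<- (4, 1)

-> sense(dir: west)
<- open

-> push(x: west)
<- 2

-> move(dir: west)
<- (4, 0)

-> sense(dir: north)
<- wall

-> pop()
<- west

-> move(dir: east)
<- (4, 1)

-> sense(dir: east)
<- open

-> push(x: east)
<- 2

-> move(dir: east)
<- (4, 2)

-> sense(dir: east)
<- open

-> push(x: east)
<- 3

-> move(dir: east)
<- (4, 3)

-> sense(dir: east)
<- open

-> push(x: east)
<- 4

-> move(dir: east)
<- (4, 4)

-> sense(dir: east)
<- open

-> push(x: east)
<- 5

-> move(dir: east)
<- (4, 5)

-> sense(dir: north)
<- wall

-> pop()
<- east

-> move(dir: west)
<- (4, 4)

-> sense(dir: north)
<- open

-> push(x: north)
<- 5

-> move(dir: north)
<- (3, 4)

-> sense(dir: west)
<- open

-> push(x: west)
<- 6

-> move(dir: west)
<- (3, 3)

-> sense(dir: west)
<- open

-> push(x: west)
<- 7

-> move(dir: west)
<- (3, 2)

-> sense(dir: north)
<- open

-> push(x: north)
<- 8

-> move(dir: north)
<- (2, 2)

-> sense(dir: west)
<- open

-> push(x: west)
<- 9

-> move(dir: west)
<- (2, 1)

-> sense(dir: west)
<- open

-> push(x: west)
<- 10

-> move(dir: west)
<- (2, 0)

-> sense(dir: north)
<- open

-> push(x: north)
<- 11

-> move(dir: north)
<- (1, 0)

-> sense(dir: east)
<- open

-> push(x: east)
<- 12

-> move(dir: east)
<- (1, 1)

-> sense(dir: east)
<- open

-> push(x: east)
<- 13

-> move(dir: east)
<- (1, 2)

-> sense(dir: east)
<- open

-> push(x: east)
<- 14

-> move(dir: east)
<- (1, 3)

-> sense(dir: south)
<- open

-> push(x: south)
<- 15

-> move(dir: south)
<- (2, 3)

-> sense(dir: east)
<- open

-> push(x: east)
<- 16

-> move(dir: east)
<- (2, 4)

-> sense(dir: east)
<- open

-> push(x: east)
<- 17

-> move(dir: east)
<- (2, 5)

-> sense(dir: north)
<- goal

-> move(dir: north)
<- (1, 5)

Answer: (1, 5)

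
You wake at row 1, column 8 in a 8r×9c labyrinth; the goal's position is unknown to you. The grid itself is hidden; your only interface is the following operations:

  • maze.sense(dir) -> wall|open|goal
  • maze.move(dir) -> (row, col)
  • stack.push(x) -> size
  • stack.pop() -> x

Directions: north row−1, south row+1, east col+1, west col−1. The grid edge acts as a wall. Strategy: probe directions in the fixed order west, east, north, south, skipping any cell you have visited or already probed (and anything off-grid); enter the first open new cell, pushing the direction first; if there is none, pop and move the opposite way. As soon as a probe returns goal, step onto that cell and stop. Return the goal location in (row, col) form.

-- maze.sense(dir→west) ~> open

-- stack.push(x→west) ~> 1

-- maze.move(dir→west) ~> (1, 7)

-- maze.sense(dir→west) ~> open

-- stack.push(x→west) ~> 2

-- maze.move(dir→west) ~> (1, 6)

-- maze.sense(dir→west) ~> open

-- stack.push(x→west) ~> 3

-- maze.move(dir→west) ~> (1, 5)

-- maze.sense(dir→west) ~> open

-- stack.push(x→west) ~> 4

-- maze.move(dir→west) ~> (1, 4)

-- maze.sense(dir→west) ~> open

-- stack.push(x→west) ~> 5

-- maze.move(dir→west) ~> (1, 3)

-- maze.sense(dir→west) ~> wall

-- maze.sense(dir→north) ~> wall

-- maze.sense(dir→south) ~> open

-- stack.push(x→south) ~> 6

-- maze.move(dir→south) ~> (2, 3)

-- maze.sense(dir→west) ~> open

-- stack.push(x→west) ~> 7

-- maze.move(dir→west) ~> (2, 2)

-- maze.sense(dir→west) ~> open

-- stack.push(x→west) ~> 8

-- maze.move(dir→west) ~> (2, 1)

-- maze.sense(dir→west) ~> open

-- stack.push(x→west) ~> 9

-- maze.move(dir→west) ~> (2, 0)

-- maze.sense(dir→north) ~> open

-- stack.push(x→north) ~> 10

-- maze.move(dir→north) ~> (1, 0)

-- maze.sense(dir→east) ~> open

-- stack.push(x→east) ~> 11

-- maze.move(dir→east) ~> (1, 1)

-- maze.sense(dir→north) ~> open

-- stack.push(x→north) ~> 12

-- maze.move(dir→north) ~> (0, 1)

-- maze.sense(dir→west) ~> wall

-- maze.sense(dir→east) ~> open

-- stack.push(x→east) ~> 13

-- maze.move(dir→east) ~> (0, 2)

-- stack.pop() ~> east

-- maze.move(dir→west) ~> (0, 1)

-- stack.pop() ~> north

-- maze.move(dir→south) ~> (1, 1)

-- stack.pop() ~> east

-- maze.move(dir→west) ~> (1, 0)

-- stack.pop() ~> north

-- maze.move(dir→south) ~> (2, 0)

-- maze.sense(dir→south) ~> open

-- stack.push(x→south) ~> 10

-- maze.move(dir→south) ~> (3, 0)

-- maze.sense(dir→east) ~> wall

-- maze.sense(dir→south) ~> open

-- stack.push(x→south) ~> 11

-- maze.move(dir→south) ~> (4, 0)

-- maze.sense(dir→east) ~> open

-- stack.push(x→east) ~> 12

-- maze.move(dir→east) ~> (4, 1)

-- maze.sense(dir→east) ~> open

-- stack.push(x→east) ~> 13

-- maze.move(dir→east) ~> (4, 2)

-- maze.sense(dir→east) ~> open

-- stack.push(x→east) ~> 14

-- maze.move(dir→east) ~> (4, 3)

-- maze.sense(dir→east) ~> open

-- stack.push(x→east) ~> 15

-- maze.move(dir→east) ~> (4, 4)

-- maze.sense(dir→east) ~> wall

-- maze.sense(dir→north) ~> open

-- stack.push(x→north) ~> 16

-- maze.move(dir→north) ~> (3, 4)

-- maze.sense(dir→west) ~> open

-- stack.push(x→west) ~> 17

-- maze.move(dir→west) ~> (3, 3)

-- maze.sense(dir→west) ~> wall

-- stack.pop() ~> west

-- maze.move(dir→east) ~> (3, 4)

-- maze.sense(dir→east) ~> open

-- stack.push(x→east) ~> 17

-- maze.move(dir→east) ~> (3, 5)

-- maze.sense(dir→east) ~> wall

-- maze.sense(dir→north) ~> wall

-- stack.pop() ~> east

-- maze.move(dir→west) ~> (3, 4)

-- maze.sense(dir→north) ~> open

-- stack.push(x→north) ~> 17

-- maze.move(dir→north) ~> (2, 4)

-- stack.pop() ~> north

-- maze.move(dir→south) ~> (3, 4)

-- stack.pop() ~> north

-- maze.move(dir→south) ~> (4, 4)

-- maze.sense(dir→south) ~> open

-- stack.push(x→south) ~> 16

-- maze.move(dir→south) ~> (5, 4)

-- maze.sense(dir→west) ~> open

-- stack.push(x→west) ~> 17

-- maze.move(dir→west) ~> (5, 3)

-- maze.sense(dir→west) ~> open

-- stack.push(x→west) ~> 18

-- maze.move(dir→west) ~> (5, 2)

-- maze.sense(dir→west) ~> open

-- stack.push(x→west) ~> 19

-- maze.move(dir→west) ~> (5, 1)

-- maze.sense(dir→west) ~> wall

-- maze.sense(dir→south) ~> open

-- stack.push(x→south) ~> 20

-- maze.move(dir→south) ~> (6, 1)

-- maze.sense(dir→west) ~> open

-- stack.push(x→west) ~> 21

-- maze.move(dir→west) ~> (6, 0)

-- maze.sense(dir→south) ~> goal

-- maze.move(dir→south) ~> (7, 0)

Answer: (7, 0)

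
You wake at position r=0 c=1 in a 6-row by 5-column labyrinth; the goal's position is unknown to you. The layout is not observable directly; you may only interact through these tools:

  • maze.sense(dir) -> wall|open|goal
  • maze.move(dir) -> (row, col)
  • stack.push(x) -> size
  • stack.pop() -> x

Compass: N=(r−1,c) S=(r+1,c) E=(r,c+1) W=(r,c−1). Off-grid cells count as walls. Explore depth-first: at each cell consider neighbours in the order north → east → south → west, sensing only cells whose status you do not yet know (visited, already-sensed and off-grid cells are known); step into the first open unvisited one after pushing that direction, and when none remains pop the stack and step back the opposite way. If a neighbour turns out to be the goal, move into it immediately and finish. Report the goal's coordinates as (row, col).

>> maze.sense(dir: east)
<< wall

>> maze.sense(dir: south)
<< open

>> stack.push(x: south)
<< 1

>> maze.move(dir: south)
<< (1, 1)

>> maze.sense(dir: east)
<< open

>> stack.push(x: east)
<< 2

>> maze.move(dir: east)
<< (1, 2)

>> maze.sense(dir: east)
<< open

>> stack.push(x: east)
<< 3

>> maze.move(dir: east)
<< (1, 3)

>> maze.sense(dir: north)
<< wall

>> maze.sense(dir: east)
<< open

>> stack.push(x: east)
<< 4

>> maze.move(dir: east)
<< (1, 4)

>> maze.sense(dir: north)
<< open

>> stack.push(x: north)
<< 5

>> maze.move(dir: north)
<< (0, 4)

>> stack.pop()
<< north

>> maze.move(dir: south)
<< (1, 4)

>> maze.sense(dir: south)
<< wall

>> stack.pop()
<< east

>> maze.move(dir: west)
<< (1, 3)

>> maze.sense(dir: south)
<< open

>> stack.push(x: south)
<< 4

>> maze.move(dir: south)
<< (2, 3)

>> maze.sense(dir: south)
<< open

>> stack.push(x: south)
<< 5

>> maze.move(dir: south)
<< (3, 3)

>> maze.sense(dir: east)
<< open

>> stack.push(x: east)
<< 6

>> maze.move(dir: east)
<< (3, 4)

>> maze.sense(dir: south)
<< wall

>> stack.pop()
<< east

>> maze.move(dir: west)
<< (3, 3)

>> maze.sense(dir: south)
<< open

>> stack.push(x: south)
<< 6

>> maze.move(dir: south)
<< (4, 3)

>> maze.sense(dir: south)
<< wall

>> maze.sense(dir: west)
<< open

>> stack.push(x: west)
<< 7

>> maze.move(dir: west)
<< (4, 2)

>> maze.sense(dir: north)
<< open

>> stack.push(x: north)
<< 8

>> maze.move(dir: north)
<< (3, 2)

>> maze.sense(dir: north)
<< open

>> stack.push(x: north)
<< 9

>> maze.move(dir: north)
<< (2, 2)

>> maze.sense(dir: west)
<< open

>> stack.push(x: west)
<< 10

>> maze.move(dir: west)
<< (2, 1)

>> maze.sense(dir: south)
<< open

>> stack.push(x: south)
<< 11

>> maze.move(dir: south)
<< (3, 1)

>> maze.sense(dir: south)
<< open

>> stack.push(x: south)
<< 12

>> maze.move(dir: south)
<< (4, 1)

>> maze.sense(dir: south)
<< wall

>> maze.sense(dir: west)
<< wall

>> stack.pop()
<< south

>> maze.move(dir: north)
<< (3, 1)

>> maze.sense(dir: west)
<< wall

>> stack.pop()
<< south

>> maze.move(dir: north)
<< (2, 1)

>> maze.sense(dir: west)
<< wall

>> stack.pop()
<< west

>> maze.move(dir: east)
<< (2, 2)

>> stack.pop()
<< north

>> maze.move(dir: south)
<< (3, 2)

>> stack.pop()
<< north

>> maze.move(dir: south)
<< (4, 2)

>> maze.sense(dir: south)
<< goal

>> maze.move(dir: south)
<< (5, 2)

Answer: (5, 2)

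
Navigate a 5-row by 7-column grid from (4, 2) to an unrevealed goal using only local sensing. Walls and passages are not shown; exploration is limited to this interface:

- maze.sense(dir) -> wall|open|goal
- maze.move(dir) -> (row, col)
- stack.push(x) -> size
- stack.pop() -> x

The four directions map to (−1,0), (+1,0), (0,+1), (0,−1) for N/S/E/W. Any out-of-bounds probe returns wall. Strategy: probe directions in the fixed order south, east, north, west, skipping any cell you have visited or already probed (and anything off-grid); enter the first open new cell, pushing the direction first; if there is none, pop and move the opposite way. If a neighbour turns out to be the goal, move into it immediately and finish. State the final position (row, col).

% maze.sense dir='east'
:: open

% stack.push x='east'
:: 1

% maze.move dir='east'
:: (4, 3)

% maze.sense dir='east'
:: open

% stack.push x='east'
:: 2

% maze.move dir='east'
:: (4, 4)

% maze.sense dir='east'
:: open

% stack.push x='east'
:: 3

% maze.move dir='east'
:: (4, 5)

% maze.sense dir='east'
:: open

% stack.push x='east'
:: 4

% maze.move dir='east'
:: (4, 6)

% maze.sense dir='north'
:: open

% stack.push x='north'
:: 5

% maze.move dir='north'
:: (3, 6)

% maze.sense dir='north'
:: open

% stack.push x='north'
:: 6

% maze.move dir='north'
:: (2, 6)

% maze.sense dir='north'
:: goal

% maze.move dir='north'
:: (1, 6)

Answer: (1, 6)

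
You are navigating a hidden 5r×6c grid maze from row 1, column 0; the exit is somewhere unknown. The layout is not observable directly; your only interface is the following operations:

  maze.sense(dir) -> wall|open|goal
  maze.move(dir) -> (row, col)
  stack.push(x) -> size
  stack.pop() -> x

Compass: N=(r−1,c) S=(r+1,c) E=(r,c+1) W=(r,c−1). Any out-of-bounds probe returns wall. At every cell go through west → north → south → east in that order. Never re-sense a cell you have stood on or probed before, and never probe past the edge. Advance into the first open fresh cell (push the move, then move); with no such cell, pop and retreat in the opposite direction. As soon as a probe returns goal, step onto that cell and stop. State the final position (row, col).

;; maze.sense(north) ~> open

;; stack.push(north) ~> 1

;; maze.move(north) ~> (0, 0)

;; maze.sense(east) ~> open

;; stack.push(east) ~> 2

;; maze.move(east) ~> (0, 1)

;; maze.sense(south) ~> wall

;; maze.sense(east) ~> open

;; stack.push(east) ~> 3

;; maze.move(east) ~> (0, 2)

;; maze.sense(south) ~> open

;; stack.push(south) ~> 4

;; maze.move(south) ~> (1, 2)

;; maze.sense(south) ~> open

;; stack.push(south) ~> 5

;; maze.move(south) ~> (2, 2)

;; maze.sense(west) ~> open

;; stack.push(west) ~> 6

;; maze.move(west) ~> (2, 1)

;; maze.sense(west) ~> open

;; stack.push(west) ~> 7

;; maze.move(west) ~> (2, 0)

;; maze.sense(south) ~> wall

;; stack.pop() ~> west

;; maze.move(east) ~> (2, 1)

;; maze.sense(south) ~> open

;; stack.push(south) ~> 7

;; maze.move(south) ~> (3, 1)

;; maze.sense(south) ~> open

;; stack.push(south) ~> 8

;; maze.move(south) ~> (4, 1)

;; maze.sense(west) ~> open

;; stack.push(west) ~> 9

;; maze.move(west) ~> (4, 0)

;; stack.pop() ~> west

;; maze.move(east) ~> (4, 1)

;; maze.sense(east) ~> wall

;; stack.pop() ~> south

;; maze.move(north) ~> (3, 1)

;; maze.sense(east) ~> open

;; stack.push(east) ~> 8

;; maze.move(east) ~> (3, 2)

;; maze.sense(east) ~> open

;; stack.push(east) ~> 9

;; maze.move(east) ~> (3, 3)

;; maze.sense(north) ~> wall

;; maze.sense(south) ~> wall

;; maze.sense(east) ~> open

;; stack.push(east) ~> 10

;; maze.move(east) ~> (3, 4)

;; maze.sense(north) ~> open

;; stack.push(north) ~> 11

;; maze.move(north) ~> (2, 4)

;; maze.sense(north) ~> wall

;; maze.sense(east) ~> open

;; stack.push(east) ~> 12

;; maze.move(east) ~> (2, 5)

;; maze.sense(north) ~> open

;; stack.push(north) ~> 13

;; maze.move(north) ~> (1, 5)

;; maze.sense(north) ~> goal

;; maze.move(north) ~> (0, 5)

Answer: (0, 5)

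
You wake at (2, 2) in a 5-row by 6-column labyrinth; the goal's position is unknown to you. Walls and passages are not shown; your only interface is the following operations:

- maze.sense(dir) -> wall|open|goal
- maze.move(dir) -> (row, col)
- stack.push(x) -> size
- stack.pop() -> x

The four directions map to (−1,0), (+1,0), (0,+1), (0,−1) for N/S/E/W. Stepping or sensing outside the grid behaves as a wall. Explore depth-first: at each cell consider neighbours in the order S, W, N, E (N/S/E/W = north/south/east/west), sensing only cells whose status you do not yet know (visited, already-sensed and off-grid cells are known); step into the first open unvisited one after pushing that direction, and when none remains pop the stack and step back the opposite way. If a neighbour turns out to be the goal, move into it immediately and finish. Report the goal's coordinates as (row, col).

Do: maze.sense[dir→south]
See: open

Do: stack.push[x→south]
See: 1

Do: maze.move[dir→south]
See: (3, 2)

Do: maze.sense[dir→south]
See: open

Do: stack.push[x→south]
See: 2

Do: maze.move[dir→south]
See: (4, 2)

Do: maze.sense[dir→west]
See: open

Do: stack.push[x→west]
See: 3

Do: maze.move[dir→west]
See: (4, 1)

Do: maze.sense[dir→west]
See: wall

Do: maze.sense[dir→north]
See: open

Do: stack.push[x→north]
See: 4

Do: maze.move[dir→north]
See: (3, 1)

Do: maze.sense[dir→west]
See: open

Do: stack.push[x→west]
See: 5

Do: maze.move[dir→west]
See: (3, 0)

Do: maze.sense[dir→north]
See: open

Do: stack.push[x→north]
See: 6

Do: maze.move[dir→north]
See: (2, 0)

Do: maze.sense[dir→north]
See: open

Do: stack.push[x→north]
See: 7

Do: maze.move[dir→north]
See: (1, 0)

Do: maze.sense[dir→north]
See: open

Do: stack.push[x→north]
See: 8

Do: maze.move[dir→north]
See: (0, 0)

Do: maze.sense[dir→east]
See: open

Do: stack.push[x→east]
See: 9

Do: maze.move[dir→east]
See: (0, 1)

Do: maze.sense[dir→south]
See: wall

Do: maze.sense[dir→east]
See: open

Do: stack.push[x→east]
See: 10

Do: maze.move[dir→east]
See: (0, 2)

Do: maze.sense[dir→south]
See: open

Do: stack.push[x→south]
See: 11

Do: maze.move[dir→south]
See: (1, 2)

Do: maze.sense[dir→east]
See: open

Do: stack.push[x→east]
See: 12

Do: maze.move[dir→east]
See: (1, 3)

Do: maze.sense[dir→south]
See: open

Do: stack.push[x→south]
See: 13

Do: maze.move[dir→south]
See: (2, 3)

Do: maze.sense[dir→south]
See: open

Do: stack.push[x→south]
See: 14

Do: maze.move[dir→south]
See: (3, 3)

Do: maze.sense[dir→south]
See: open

Do: stack.push[x→south]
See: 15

Do: maze.move[dir→south]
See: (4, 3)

Do: maze.sense[dir→east]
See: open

Do: stack.push[x→east]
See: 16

Do: maze.move[dir→east]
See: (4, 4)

Do: maze.sense[dir→north]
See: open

Do: stack.push[x→north]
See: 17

Do: maze.move[dir→north]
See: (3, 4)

Do: maze.sense[dir→north]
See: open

Do: stack.push[x→north]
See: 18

Do: maze.move[dir→north]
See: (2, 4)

Do: maze.sense[dir→north]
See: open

Do: stack.push[x→north]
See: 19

Do: maze.move[dir→north]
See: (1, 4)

Do: maze.sense[dir→north]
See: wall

Do: maze.sense[dir→east]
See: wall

Do: stack.pop[]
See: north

Do: maze.move[dir→south]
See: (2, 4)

Do: maze.sense[dir→east]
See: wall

Do: stack.pop[]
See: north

Do: maze.move[dir→south]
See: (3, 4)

Do: maze.sense[dir→east]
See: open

Do: stack.push[x→east]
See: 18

Do: maze.move[dir→east]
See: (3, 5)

Do: maze.sense[dir→south]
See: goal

Do: maze.move[dir→south]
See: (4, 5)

Answer: (4, 5)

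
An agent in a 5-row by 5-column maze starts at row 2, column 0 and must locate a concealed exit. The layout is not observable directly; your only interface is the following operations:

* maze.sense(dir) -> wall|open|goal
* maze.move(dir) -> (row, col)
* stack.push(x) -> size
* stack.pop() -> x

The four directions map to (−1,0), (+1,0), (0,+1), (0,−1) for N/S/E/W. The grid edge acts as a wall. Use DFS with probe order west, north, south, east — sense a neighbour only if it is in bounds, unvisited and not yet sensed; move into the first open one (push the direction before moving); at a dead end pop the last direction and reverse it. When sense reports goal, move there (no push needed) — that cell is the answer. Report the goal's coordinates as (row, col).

Step: maze.sense[dir→north]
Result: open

Step: stack.push[x→north]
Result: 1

Step: maze.move[dir→north]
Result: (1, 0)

Step: maze.sense[dir→north]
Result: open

Step: stack.push[x→north]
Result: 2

Step: maze.move[dir→north]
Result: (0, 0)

Step: maze.sense[dir→east]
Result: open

Step: stack.push[x→east]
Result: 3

Step: maze.move[dir→east]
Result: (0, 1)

Step: maze.sense[dir→south]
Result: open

Step: stack.push[x→south]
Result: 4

Step: maze.move[dir→south]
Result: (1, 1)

Step: maze.sense[dir→south]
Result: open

Step: stack.push[x→south]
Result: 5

Step: maze.move[dir→south]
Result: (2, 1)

Step: maze.sense[dir→south]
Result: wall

Step: maze.sense[dir→east]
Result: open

Step: stack.push[x→east]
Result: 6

Step: maze.move[dir→east]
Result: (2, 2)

Step: maze.sense[dir→north]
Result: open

Step: stack.push[x→north]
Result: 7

Step: maze.move[dir→north]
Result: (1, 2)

Step: maze.sense[dir→north]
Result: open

Step: stack.push[x→north]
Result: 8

Step: maze.move[dir→north]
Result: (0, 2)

Step: maze.sense[dir→east]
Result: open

Step: stack.push[x→east]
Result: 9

Step: maze.move[dir→east]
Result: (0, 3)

Step: maze.sense[dir→south]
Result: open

Step: stack.push[x→south]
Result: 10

Step: maze.move[dir→south]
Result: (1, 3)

Step: maze.sense[dir→south]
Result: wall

Step: maze.sense[dir→east]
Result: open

Step: stack.push[x→east]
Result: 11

Step: maze.move[dir→east]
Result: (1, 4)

Step: maze.sense[dir→north]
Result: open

Step: stack.push[x→north]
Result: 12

Step: maze.move[dir→north]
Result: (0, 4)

Step: stack.pop[]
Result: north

Step: maze.move[dir→south]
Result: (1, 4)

Step: maze.sense[dir→south]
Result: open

Step: stack.push[x→south]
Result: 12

Step: maze.move[dir→south]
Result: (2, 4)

Step: maze.sense[dir→south]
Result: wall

Step: stack.pop[]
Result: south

Step: maze.move[dir→north]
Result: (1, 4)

Step: stack.pop[]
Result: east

Step: maze.move[dir→west]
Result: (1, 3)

Step: stack.pop[]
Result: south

Step: maze.move[dir→north]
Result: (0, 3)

Step: stack.pop[]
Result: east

Step: maze.move[dir→west]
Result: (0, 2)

Step: stack.pop[]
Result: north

Step: maze.move[dir→south]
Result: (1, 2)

Step: stack.pop[]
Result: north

Step: maze.move[dir→south]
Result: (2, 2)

Step: maze.sense[dir→south]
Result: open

Step: stack.push[x→south]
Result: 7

Step: maze.move[dir→south]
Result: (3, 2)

Step: maze.sense[dir→south]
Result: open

Step: stack.push[x→south]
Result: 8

Step: maze.move[dir→south]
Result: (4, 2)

Step: maze.sense[dir→west]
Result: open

Step: stack.push[x→west]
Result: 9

Step: maze.move[dir→west]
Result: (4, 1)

Step: maze.sense[dir→west]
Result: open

Step: stack.push[x→west]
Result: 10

Step: maze.move[dir→west]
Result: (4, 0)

Step: maze.sense[dir→north]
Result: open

Step: stack.push[x→north]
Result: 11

Step: maze.move[dir→north]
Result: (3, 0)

Step: stack.pop[]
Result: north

Step: maze.move[dir→south]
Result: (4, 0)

Step: stack.pop[]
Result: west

Step: maze.move[dir→east]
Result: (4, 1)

Step: stack.pop[]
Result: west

Step: maze.move[dir→east]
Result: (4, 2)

Step: maze.sense[dir→east]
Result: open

Step: stack.push[x→east]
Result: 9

Step: maze.move[dir→east]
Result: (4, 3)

Step: maze.sense[dir→north]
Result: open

Step: stack.push[x→north]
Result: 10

Step: maze.move[dir→north]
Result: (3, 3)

Step: stack.pop[]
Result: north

Step: maze.move[dir→south]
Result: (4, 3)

Step: maze.sense[dir→east]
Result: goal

Step: maze.move[dir→east]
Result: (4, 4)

Answer: (4, 4)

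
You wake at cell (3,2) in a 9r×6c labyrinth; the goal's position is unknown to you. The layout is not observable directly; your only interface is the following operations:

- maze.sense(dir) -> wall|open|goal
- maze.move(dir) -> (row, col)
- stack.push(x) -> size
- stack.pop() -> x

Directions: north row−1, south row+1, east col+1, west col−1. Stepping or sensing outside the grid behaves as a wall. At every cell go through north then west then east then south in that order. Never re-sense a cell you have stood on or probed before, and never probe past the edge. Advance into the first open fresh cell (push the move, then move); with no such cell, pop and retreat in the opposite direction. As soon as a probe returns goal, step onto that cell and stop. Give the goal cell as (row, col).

>>> sense dir→north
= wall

>>> sense dir→west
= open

>>> push x→west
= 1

>>> move dir→west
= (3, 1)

>>> sense dir→north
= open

>>> push x→north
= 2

>>> move dir→north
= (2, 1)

>>> sense dir→north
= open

>>> push x→north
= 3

>>> move dir→north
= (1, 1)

>>> sense dir→north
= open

>>> push x→north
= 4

>>> move dir→north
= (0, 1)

>>> sense dir→west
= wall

>>> sense dir→east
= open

>>> push x→east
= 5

>>> move dir→east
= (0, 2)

>>> sense dir→east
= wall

>>> sense dir→south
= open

>>> push x→south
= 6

>>> move dir→south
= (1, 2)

>>> sense dir→east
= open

>>> push x→east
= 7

>>> move dir→east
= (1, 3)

>>> sense dir→east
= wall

>>> sense dir→south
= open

>>> push x→south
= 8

>>> move dir→south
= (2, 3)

>>> sense dir→east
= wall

>>> sense dir→south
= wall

>>> pop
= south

>>> move dir→north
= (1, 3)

>>> pop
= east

>>> move dir→west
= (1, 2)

>>> pop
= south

>>> move dir→north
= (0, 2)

>>> pop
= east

>>> move dir→west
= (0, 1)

>>> pop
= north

>>> move dir→south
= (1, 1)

>>> sense dir→west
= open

>>> push x→west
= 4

>>> move dir→west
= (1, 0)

>>> sense dir→south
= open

>>> push x→south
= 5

>>> move dir→south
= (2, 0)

>>> sense dir→south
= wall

>>> pop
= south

>>> move dir→north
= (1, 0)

>>> pop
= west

>>> move dir→east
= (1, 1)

>>> pop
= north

>>> move dir→south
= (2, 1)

>>> pop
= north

>>> move dir→south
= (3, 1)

>>> sense dir→south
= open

>>> push x→south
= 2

>>> move dir→south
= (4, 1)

>>> sense dir→west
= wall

>>> sense dir→east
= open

>>> push x→east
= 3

>>> move dir→east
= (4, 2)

>>> sense dir→east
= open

>>> push x→east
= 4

>>> move dir→east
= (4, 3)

>>> sense dir→east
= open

>>> push x→east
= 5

>>> move dir→east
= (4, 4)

>>> sense dir→north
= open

>>> push x→north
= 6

>>> move dir→north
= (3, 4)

>>> sense dir→east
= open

>>> push x→east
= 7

>>> move dir→east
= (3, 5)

>>> sense dir→north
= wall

>>> sense dir→south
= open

>>> push x→south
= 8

>>> move dir→south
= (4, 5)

>>> sense dir→south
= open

>>> push x→south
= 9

>>> move dir→south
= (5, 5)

>>> sense dir→west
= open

>>> push x→west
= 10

>>> move dir→west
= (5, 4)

>>> sense dir→west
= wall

>>> sense dir→south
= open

>>> push x→south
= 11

>>> move dir→south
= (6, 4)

>>> sense dir→west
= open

>>> push x→west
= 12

>>> move dir→west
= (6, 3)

>>> sense dir→west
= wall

>>> sense dir→south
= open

>>> push x→south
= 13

>>> move dir→south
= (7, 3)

>>> sense dir→west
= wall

>>> sense dir→east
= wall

>>> sense dir→south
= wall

>>> pop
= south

>>> move dir→north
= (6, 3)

>>> pop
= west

>>> move dir→east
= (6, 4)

>>> sense dir→east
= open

>>> push x→east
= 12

>>> move dir→east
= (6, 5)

>>> sense dir→south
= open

>>> push x→south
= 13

>>> move dir→south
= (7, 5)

>>> sense dir→south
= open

>>> push x→south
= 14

>>> move dir→south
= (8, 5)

>>> sense dir→west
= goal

>>> move dir→west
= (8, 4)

Answer: (8, 4)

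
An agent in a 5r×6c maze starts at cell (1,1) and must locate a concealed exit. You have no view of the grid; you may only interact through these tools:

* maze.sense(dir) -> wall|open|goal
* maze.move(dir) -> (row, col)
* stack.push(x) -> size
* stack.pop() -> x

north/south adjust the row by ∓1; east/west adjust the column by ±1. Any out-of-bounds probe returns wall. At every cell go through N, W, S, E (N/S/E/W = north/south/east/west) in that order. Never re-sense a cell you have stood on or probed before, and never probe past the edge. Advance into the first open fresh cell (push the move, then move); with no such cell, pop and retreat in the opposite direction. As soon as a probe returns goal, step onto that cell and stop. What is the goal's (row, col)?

→ maze.sense(dir→north)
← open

→ stack.push(x→north)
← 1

→ maze.move(dir→north)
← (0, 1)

→ maze.sense(dir→west)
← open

→ stack.push(x→west)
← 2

→ maze.move(dir→west)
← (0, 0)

→ maze.sense(dir→south)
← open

→ stack.push(x→south)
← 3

→ maze.move(dir→south)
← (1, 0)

→ maze.sense(dir→south)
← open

→ stack.push(x→south)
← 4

→ maze.move(dir→south)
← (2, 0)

→ maze.sense(dir→south)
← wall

→ maze.sense(dir→east)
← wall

→ stack.pop()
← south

→ maze.move(dir→north)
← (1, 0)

→ stack.pop()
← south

→ maze.move(dir→north)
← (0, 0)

→ stack.pop()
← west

→ maze.move(dir→east)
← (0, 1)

→ maze.sense(dir→east)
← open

→ stack.push(x→east)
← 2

→ maze.move(dir→east)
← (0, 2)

→ maze.sense(dir→south)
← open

→ stack.push(x→south)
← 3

→ maze.move(dir→south)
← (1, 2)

→ maze.sense(dir→south)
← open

→ stack.push(x→south)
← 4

→ maze.move(dir→south)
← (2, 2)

→ maze.sense(dir→south)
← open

→ stack.push(x→south)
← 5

→ maze.move(dir→south)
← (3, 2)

→ maze.sense(dir→west)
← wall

→ maze.sense(dir→south)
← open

→ stack.push(x→south)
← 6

→ maze.move(dir→south)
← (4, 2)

→ maze.sense(dir→west)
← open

→ stack.push(x→west)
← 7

→ maze.move(dir→west)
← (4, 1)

→ maze.sense(dir→west)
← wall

→ stack.pop()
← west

→ maze.move(dir→east)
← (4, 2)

→ maze.sense(dir→east)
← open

→ stack.push(x→east)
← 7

→ maze.move(dir→east)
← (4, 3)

→ maze.sense(dir→north)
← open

→ stack.push(x→north)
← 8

→ maze.move(dir→north)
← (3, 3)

→ maze.sense(dir→north)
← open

→ stack.push(x→north)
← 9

→ maze.move(dir→north)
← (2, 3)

→ maze.sense(dir→north)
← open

→ stack.push(x→north)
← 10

→ maze.move(dir→north)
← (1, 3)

→ maze.sense(dir→north)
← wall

→ maze.sense(dir→east)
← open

→ stack.push(x→east)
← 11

→ maze.move(dir→east)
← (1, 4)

→ maze.sense(dir→north)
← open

→ stack.push(x→north)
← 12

→ maze.move(dir→north)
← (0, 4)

→ maze.sense(dir→east)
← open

→ stack.push(x→east)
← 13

→ maze.move(dir→east)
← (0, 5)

→ maze.sense(dir→south)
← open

→ stack.push(x→south)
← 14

→ maze.move(dir→south)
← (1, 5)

→ maze.sense(dir→south)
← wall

→ stack.pop()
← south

→ maze.move(dir→north)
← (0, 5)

→ stack.pop()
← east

→ maze.move(dir→west)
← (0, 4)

→ stack.pop()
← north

→ maze.move(dir→south)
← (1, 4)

→ maze.sense(dir→south)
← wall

→ stack.pop()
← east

→ maze.move(dir→west)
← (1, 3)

→ stack.pop()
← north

→ maze.move(dir→south)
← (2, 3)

→ stack.pop()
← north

→ maze.move(dir→south)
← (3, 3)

→ maze.sense(dir→east)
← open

→ stack.push(x→east)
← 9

→ maze.move(dir→east)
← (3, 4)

→ maze.sense(dir→south)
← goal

→ maze.move(dir→south)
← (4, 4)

Answer: (4, 4)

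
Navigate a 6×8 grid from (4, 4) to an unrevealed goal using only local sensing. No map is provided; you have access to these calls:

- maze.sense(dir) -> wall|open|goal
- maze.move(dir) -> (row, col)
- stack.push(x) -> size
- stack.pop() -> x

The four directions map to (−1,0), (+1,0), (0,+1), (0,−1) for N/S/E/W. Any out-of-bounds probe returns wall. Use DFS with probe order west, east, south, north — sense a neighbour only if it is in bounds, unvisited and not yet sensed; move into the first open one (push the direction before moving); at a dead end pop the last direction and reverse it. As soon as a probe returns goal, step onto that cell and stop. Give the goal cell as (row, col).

Act: maze.sense[dir→west]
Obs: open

Act: stack.push[x→west]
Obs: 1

Act: maze.move[dir→west]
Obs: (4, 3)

Act: maze.sense[dir→west]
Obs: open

Act: stack.push[x→west]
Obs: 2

Act: maze.move[dir→west]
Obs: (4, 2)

Act: maze.sense[dir→west]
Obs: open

Act: stack.push[x→west]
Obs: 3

Act: maze.move[dir→west]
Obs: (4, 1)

Act: maze.sense[dir→west]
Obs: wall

Act: maze.sense[dir→south]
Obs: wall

Act: maze.sense[dir→north]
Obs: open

Act: stack.push[x→north]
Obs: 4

Act: maze.move[dir→north]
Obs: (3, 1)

Act: maze.sense[dir→west]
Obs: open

Act: stack.push[x→west]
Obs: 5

Act: maze.move[dir→west]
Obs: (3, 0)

Act: maze.sense[dir→north]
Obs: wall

Act: stack.pop[]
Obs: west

Act: maze.move[dir→east]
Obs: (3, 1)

Act: maze.sense[dir→east]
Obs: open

Act: stack.push[x→east]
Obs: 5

Act: maze.move[dir→east]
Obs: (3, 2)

Act: maze.sense[dir→east]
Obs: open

Act: stack.push[x→east]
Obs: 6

Act: maze.move[dir→east]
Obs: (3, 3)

Act: maze.sense[dir→east]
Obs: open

Act: stack.push[x→east]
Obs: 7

Act: maze.move[dir→east]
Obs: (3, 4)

Act: maze.sense[dir→east]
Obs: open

Act: stack.push[x→east]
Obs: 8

Act: maze.move[dir→east]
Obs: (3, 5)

Act: maze.sense[dir→east]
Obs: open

Act: stack.push[x→east]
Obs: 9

Act: maze.move[dir→east]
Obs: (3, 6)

Act: maze.sense[dir→east]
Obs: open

Act: stack.push[x→east]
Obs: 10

Act: maze.move[dir→east]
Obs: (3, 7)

Act: maze.sense[dir→south]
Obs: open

Act: stack.push[x→south]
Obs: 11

Act: maze.move[dir→south]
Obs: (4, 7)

Act: maze.sense[dir→west]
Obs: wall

Act: maze.sense[dir→south]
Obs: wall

Act: stack.pop[]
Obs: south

Act: maze.move[dir→north]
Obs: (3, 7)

Act: maze.sense[dir→north]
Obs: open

Act: stack.push[x→north]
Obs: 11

Act: maze.move[dir→north]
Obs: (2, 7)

Act: maze.sense[dir→west]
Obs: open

Act: stack.push[x→west]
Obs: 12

Act: maze.move[dir→west]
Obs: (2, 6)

Act: maze.sense[dir→west]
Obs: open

Act: stack.push[x→west]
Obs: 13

Act: maze.move[dir→west]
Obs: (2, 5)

Act: maze.sense[dir→west]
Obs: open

Act: stack.push[x→west]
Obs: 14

Act: maze.move[dir→west]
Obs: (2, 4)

Act: maze.sense[dir→west]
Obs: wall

Act: maze.sense[dir→north]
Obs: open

Act: stack.push[x→north]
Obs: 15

Act: maze.move[dir→north]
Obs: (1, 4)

Act: maze.sense[dir→west]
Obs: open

Act: stack.push[x→west]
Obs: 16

Act: maze.move[dir→west]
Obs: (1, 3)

Act: maze.sense[dir→west]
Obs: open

Act: stack.push[x→west]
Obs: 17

Act: maze.move[dir→west]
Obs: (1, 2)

Act: maze.sense[dir→west]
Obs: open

Act: stack.push[x→west]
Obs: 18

Act: maze.move[dir→west]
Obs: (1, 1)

Act: maze.sense[dir→west]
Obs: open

Act: stack.push[x→west]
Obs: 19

Act: maze.move[dir→west]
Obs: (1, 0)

Act: maze.sense[dir→north]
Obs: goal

Act: maze.move[dir→north]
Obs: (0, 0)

Answer: (0, 0)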